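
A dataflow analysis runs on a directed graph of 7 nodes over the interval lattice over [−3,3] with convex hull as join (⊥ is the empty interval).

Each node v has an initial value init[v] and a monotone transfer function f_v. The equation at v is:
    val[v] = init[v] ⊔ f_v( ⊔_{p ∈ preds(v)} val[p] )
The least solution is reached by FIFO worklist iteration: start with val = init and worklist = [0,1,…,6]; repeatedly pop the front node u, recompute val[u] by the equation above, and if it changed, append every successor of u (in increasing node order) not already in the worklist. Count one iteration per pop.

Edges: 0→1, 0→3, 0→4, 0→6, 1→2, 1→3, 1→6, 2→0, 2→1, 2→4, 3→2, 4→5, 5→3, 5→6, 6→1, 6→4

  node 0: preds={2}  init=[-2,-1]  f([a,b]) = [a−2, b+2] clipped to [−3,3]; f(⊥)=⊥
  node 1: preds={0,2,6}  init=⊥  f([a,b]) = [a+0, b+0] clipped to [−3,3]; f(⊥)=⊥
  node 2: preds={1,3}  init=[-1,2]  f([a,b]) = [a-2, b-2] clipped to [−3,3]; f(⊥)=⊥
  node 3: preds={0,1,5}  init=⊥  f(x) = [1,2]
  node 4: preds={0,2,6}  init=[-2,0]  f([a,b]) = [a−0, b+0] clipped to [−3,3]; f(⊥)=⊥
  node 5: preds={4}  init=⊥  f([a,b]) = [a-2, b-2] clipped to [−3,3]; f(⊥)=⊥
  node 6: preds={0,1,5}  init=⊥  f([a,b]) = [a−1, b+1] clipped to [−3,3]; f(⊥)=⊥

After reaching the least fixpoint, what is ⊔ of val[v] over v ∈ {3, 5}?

Iteration log — 12 steps:
  step 1. node 0  ⊔preds=[-1,2]  new=[-3,3]  old=[-2,-1]  +wl: 
  step 2. node 1  ⊔preds=[-3,3]  new=[-3,3]  old=⊥  +wl: 
  step 3. node 2  ⊔preds=[-3,3]  new=[-3,2]  old=[-1,2]  +wl: 0,1
  step 4. node 3  ⊔preds=[-3,3]  new=[1,2]  old=⊥  +wl: 2
  step 5. node 4  ⊔preds=[-3,3]  new=[-3,3]  old=[-2,0]  +wl: 
  step 6. node 5  ⊔preds=[-3,3]  new=[-3,1]  old=⊥  +wl: 3
  step 7. node 6  ⊔preds=[-3,3]  new=[-3,3]  old=⊥  +wl: 4
  step 8. node 0  ⊔preds=[-3,2]  new=[-3,3]  stable
  step 9. node 1  ⊔preds=[-3,3]  new=[-3,3]  stable
  step 10. node 2  ⊔preds=[-3,3]  new=[-3,2]  stable
  step 11. node 3  ⊔preds=[-3,3]  new=[1,2]  stable
  step 12. node 4  ⊔preds=[-3,3]  new=[-3,3]  stable

Least fixpoint reached:
  node 0: [-3,3]
  node 1: [-3,3]
  node 2: [-3,2]
  node 3: [1,2]
  node 4: [-3,3]
  node 5: [-3,1]
  node 6: [-3,3]

[-3,2]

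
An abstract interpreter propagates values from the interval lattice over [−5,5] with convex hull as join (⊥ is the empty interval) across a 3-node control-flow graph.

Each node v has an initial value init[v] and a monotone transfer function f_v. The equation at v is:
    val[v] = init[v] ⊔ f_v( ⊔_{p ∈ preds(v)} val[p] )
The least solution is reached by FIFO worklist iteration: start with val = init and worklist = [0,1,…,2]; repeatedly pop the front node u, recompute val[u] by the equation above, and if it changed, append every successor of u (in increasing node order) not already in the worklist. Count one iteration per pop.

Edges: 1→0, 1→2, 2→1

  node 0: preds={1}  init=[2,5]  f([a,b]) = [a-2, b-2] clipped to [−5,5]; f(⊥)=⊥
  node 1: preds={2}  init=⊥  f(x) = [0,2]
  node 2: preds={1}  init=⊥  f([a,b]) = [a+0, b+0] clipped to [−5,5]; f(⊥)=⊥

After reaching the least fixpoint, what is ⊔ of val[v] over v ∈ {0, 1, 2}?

[-2,5]

Worklist (5 pops):
  #1 pop 0: in=⊥ → [2,5] (no change)
  #2 pop 1: in=⊥ → [0,2] (was ⊥); enqueue [0]
  #3 pop 2: in=[0,2] → [0,2] (was ⊥); enqueue [1]
  #4 pop 0: in=[0,2] → [-2,5] (was [2,5]); enqueue []
  #5 pop 1: in=[0,2] → [0,2] (no change)

Fixpoint:
  val[0] = [-2,5]
  val[1] = [0,2]
  val[2] = [0,2]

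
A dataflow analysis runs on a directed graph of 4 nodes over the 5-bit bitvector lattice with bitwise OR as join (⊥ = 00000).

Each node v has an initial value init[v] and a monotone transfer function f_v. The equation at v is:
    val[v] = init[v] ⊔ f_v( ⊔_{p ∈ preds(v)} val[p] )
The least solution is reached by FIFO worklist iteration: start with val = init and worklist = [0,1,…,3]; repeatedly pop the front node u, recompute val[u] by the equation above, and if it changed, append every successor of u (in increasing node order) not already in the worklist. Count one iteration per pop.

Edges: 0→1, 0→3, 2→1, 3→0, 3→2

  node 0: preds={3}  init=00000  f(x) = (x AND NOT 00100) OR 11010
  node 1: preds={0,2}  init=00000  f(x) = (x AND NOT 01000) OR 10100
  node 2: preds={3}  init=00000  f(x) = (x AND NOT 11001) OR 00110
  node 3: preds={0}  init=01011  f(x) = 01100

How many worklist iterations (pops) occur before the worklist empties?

Worklist (7 pops):
  #1 pop 0: in=01011 → 11011 (was 00000); enqueue []
  #2 pop 1: in=11011 → 10111 (was 00000); enqueue []
  #3 pop 2: in=01011 → 00110 (was 00000); enqueue [1]
  #4 pop 3: in=11011 → 01111 (was 01011); enqueue [0,2]
  #5 pop 1: in=11111 → 10111 (no change)
  #6 pop 0: in=01111 → 11011 (no change)
  #7 pop 2: in=01111 → 00110 (no change)

Fixpoint:
  val[0] = 11011
  val[1] = 10111
  val[2] = 00110
  val[3] = 01111

7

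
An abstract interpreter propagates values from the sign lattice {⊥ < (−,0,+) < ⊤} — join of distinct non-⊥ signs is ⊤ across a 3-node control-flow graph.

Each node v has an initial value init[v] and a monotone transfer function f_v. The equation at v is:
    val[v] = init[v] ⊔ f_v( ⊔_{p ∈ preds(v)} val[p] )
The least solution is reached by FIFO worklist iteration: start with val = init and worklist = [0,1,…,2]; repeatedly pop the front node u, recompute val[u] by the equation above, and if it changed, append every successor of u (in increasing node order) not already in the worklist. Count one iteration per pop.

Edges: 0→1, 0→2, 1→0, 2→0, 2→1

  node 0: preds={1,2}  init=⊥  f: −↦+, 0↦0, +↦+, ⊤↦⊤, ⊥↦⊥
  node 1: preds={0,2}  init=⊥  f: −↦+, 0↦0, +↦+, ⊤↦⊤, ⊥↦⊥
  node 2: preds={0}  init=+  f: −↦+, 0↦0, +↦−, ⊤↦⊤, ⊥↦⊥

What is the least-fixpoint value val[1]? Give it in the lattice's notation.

⊤

Iteration log — 7 steps:
  step 1. node 0  ⊔preds=+  new=+  old=⊥  +wl: 
  step 2. node 1  ⊔preds=+  new=+  old=⊥  +wl: 0
  step 3. node 2  ⊔preds=+  new=⊤  old=+  +wl: 1
  step 4. node 0  ⊔preds=⊤  new=⊤  old=+  +wl: 2
  step 5. node 1  ⊔preds=⊤  new=⊤  old=+  +wl: 0
  step 6. node 2  ⊔preds=⊤  new=⊤  stable
  step 7. node 0  ⊔preds=⊤  new=⊤  stable

Least fixpoint reached:
  node 0: ⊤
  node 1: ⊤
  node 2: ⊤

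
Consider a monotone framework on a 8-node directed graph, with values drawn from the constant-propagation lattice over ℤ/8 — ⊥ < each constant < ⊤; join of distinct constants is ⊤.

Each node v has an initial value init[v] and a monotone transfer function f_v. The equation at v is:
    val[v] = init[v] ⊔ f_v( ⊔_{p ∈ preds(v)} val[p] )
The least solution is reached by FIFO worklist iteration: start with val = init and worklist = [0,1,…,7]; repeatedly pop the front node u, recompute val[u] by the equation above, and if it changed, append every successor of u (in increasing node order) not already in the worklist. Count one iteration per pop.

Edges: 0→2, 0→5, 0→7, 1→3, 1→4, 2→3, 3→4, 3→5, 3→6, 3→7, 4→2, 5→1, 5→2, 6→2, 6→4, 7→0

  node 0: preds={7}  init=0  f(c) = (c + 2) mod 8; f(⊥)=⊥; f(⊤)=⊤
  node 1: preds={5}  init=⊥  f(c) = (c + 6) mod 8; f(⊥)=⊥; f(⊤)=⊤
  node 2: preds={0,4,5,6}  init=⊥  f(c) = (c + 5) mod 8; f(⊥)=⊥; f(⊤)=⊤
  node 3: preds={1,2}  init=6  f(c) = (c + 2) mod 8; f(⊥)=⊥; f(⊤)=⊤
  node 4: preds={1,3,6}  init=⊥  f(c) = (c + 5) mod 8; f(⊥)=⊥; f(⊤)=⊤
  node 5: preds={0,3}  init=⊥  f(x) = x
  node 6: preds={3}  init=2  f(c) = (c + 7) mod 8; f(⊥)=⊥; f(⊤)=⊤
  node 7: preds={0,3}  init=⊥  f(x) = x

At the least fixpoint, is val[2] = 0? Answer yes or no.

no

Iteration log — 16 steps:
  step 1. node 0  ⊔preds=⊥  new=0  stable
  step 2. node 1  ⊔preds=⊥  new=⊥  stable
  step 3. node 2  ⊔preds=⊤  new=⊤  old=⊥  +wl: 
  step 4. node 3  ⊔preds=⊤  new=⊤  old=6  +wl: 
  step 5. node 4  ⊔preds=⊤  new=⊤  old=⊥  +wl: 2
  step 6. node 5  ⊔preds=⊤  new=⊤  old=⊥  +wl: 1
  step 7. node 6  ⊔preds=⊤  new=⊤  old=2  +wl: 4
  step 8. node 7  ⊔preds=⊤  new=⊤  old=⊥  +wl: 0
  step 9. node 2  ⊔preds=⊤  new=⊤  stable
  step 10. node 1  ⊔preds=⊤  new=⊤  old=⊥  +wl: 3
  step 11. node 4  ⊔preds=⊤  new=⊤  stable
  step 12. node 0  ⊔preds=⊤  new=⊤  old=0  +wl: 2,5,7
  step 13. node 3  ⊔preds=⊤  new=⊤  stable
  step 14. node 2  ⊔preds=⊤  new=⊤  stable
  step 15. node 5  ⊔preds=⊤  new=⊤  stable
  step 16. node 7  ⊔preds=⊤  new=⊤  stable

Least fixpoint reached:
  node 0: ⊤
  node 1: ⊤
  node 2: ⊤
  node 3: ⊤
  node 4: ⊤
  node 5: ⊤
  node 6: ⊤
  node 7: ⊤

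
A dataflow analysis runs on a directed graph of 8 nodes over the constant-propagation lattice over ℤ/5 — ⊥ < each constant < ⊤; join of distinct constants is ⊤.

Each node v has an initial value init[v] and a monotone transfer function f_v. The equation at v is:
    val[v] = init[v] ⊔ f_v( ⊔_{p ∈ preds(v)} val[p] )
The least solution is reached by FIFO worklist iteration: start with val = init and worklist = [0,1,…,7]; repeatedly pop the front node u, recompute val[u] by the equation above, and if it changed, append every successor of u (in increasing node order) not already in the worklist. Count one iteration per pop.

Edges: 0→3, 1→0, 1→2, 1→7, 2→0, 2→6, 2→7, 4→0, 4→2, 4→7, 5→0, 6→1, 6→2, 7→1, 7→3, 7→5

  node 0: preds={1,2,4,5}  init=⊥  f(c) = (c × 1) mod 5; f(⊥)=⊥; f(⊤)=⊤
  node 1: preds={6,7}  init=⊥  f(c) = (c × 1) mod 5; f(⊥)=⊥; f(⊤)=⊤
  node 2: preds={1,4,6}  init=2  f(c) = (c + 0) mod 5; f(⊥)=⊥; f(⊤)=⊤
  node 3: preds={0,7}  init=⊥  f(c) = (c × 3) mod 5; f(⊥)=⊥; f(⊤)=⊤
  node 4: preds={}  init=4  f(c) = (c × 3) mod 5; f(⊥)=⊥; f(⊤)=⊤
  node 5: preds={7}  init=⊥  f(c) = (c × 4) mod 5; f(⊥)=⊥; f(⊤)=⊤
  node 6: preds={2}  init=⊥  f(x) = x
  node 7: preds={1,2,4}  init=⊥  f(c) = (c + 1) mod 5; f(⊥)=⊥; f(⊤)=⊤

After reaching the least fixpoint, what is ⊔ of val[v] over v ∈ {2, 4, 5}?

⊤

Iteration log — 15 steps:
  step 1. node 0  ⊔preds=⊤  new=⊤  old=⊥  +wl: 
  step 2. node 1  ⊔preds=⊥  new=⊥  stable
  step 3. node 2  ⊔preds=4  new=⊤  old=2  +wl: 0
  step 4. node 3  ⊔preds=⊤  new=⊤  old=⊥  +wl: 
  step 5. node 4  ⊔preds=⊥  new=4  stable
  step 6. node 5  ⊔preds=⊥  new=⊥  stable
  step 7. node 6  ⊔preds=⊤  new=⊤  old=⊥  +wl: 1,2
  step 8. node 7  ⊔preds=⊤  new=⊤  old=⊥  +wl: 3,5
  step 9. node 0  ⊔preds=⊤  new=⊤  stable
  step 10. node 1  ⊔preds=⊤  new=⊤  old=⊥  +wl: 0,7
  step 11. node 2  ⊔preds=⊤  new=⊤  stable
  step 12. node 3  ⊔preds=⊤  new=⊤  stable
  step 13. node 5  ⊔preds=⊤  new=⊤  old=⊥  +wl: 
  step 14. node 0  ⊔preds=⊤  new=⊤  stable
  step 15. node 7  ⊔preds=⊤  new=⊤  stable

Least fixpoint reached:
  node 0: ⊤
  node 1: ⊤
  node 2: ⊤
  node 3: ⊤
  node 4: 4
  node 5: ⊤
  node 6: ⊤
  node 7: ⊤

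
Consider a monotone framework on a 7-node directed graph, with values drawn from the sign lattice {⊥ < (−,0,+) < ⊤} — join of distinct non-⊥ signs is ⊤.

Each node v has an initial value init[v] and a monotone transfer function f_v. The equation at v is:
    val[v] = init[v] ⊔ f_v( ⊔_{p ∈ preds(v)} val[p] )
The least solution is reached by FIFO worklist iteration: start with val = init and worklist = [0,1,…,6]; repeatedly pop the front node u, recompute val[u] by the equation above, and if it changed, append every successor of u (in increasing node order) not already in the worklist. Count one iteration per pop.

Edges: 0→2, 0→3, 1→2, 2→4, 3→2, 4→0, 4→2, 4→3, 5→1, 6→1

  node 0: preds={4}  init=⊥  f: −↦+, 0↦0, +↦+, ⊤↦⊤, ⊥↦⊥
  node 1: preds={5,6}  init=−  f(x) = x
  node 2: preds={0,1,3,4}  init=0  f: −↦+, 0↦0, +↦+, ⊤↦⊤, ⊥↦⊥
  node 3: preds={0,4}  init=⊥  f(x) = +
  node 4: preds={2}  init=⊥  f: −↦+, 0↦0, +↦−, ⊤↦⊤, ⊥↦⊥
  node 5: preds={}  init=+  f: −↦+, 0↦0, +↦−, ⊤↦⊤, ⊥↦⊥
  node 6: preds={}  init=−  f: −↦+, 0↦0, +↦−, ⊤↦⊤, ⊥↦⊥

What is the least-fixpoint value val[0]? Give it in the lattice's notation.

Iteration log — 11 steps:
  step 1. node 0  ⊔preds=⊥  new=⊥  stable
  step 2. node 1  ⊔preds=⊤  new=⊤  old=−  +wl: 
  step 3. node 2  ⊔preds=⊤  new=⊤  old=0  +wl: 
  step 4. node 3  ⊔preds=⊥  new=+  old=⊥  +wl: 2
  step 5. node 4  ⊔preds=⊤  new=⊤  old=⊥  +wl: 0,3
  step 6. node 5  ⊔preds=⊥  new=+  stable
  step 7. node 6  ⊔preds=⊥  new=−  stable
  step 8. node 2  ⊔preds=⊤  new=⊤  stable
  step 9. node 0  ⊔preds=⊤  new=⊤  old=⊥  +wl: 2
  step 10. node 3  ⊔preds=⊤  new=+  stable
  step 11. node 2  ⊔preds=⊤  new=⊤  stable

Least fixpoint reached:
  node 0: ⊤
  node 1: ⊤
  node 2: ⊤
  node 3: +
  node 4: ⊤
  node 5: +
  node 6: −

⊤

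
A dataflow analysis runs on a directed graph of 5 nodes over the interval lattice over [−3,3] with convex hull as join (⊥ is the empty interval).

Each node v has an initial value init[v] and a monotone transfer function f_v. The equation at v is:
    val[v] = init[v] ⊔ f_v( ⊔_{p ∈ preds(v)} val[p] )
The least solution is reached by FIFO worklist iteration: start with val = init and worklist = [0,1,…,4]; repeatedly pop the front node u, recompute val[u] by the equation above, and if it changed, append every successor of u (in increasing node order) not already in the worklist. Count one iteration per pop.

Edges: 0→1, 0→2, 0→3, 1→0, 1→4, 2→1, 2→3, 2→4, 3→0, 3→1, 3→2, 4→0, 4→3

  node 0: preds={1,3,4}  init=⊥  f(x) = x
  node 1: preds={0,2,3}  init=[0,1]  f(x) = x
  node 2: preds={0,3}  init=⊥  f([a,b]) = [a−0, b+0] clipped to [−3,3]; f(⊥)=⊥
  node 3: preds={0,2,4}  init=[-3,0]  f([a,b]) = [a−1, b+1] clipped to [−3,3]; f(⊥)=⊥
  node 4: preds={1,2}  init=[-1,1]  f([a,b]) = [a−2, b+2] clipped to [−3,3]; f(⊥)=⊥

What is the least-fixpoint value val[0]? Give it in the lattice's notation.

[-3,3]

Trace (13 dequeues):
  [1] u=0 | in [-3,1] | out [-3,1] | prev ⊥ | push {}
  [2] u=1 | in [-3,1] | out [-3,1] | prev [0,1] | push {0}
  [3] u=2 | in [-3,1] | out [-3,1] | prev ⊥ | push {1}
  [4] u=3 | in [-3,1] | out [-3,2] | prev [-3,0] | push {2}
  [5] u=4 | in [-3,1] | out [-3,3] | prev [-1,1] | push {3}
  [6] u=0 | in [-3,3] | out [-3,3] | prev [-3,1] | push {}
  [7] u=1 | in [-3,3] | out [-3,3] | prev [-3,1] | push {0,4}
  [8] u=2 | in [-3,3] | out [-3,3] | prev [-3,1] | push {1}
  [9] u=3 | in [-3,3] | out [-3,3] | prev [-3,2] | push {2}
  [10] u=0 | in [-3,3] | out [-3,3] | ==
  [11] u=4 | in [-3,3] | out [-3,3] | ==
  [12] u=1 | in [-3,3] | out [-3,3] | ==
  [13] u=2 | in [-3,3] | out [-3,3] | ==

Converged values:
  [0] [-3,3]
  [1] [-3,3]
  [2] [-3,3]
  [3] [-3,3]
  [4] [-3,3]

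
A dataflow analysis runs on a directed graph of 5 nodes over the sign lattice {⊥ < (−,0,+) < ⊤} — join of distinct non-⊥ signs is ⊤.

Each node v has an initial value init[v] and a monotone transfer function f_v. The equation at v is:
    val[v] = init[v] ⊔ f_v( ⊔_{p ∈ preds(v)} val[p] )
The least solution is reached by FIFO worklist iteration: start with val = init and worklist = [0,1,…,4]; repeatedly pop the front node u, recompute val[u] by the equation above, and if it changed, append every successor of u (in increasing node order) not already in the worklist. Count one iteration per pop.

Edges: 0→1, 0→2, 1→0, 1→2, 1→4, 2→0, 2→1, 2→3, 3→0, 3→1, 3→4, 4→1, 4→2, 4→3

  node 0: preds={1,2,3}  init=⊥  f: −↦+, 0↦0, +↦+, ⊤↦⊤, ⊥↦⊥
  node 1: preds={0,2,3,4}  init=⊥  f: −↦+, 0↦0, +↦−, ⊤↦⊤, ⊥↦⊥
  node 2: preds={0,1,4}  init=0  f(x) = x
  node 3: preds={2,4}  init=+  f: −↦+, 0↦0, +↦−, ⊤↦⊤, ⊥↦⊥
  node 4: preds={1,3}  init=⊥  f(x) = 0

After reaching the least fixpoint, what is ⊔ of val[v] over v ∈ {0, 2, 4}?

Trace (9 dequeues):
  [1] u=0 | in ⊤ | out ⊤ | prev ⊥ | push {}
  [2] u=1 | in ⊤ | out ⊤ | prev ⊥ | push {0}
  [3] u=2 | in ⊤ | out ⊤ | prev 0 | push {1}
  [4] u=3 | in ⊤ | out ⊤ | prev + | push {}
  [5] u=4 | in ⊤ | out 0 | prev ⊥ | push {2,3}
  [6] u=0 | in ⊤ | out ⊤ | ==
  [7] u=1 | in ⊤ | out ⊤ | ==
  [8] u=2 | in ⊤ | out ⊤ | ==
  [9] u=3 | in ⊤ | out ⊤ | ==

Converged values:
  [0] ⊤
  [1] ⊤
  [2] ⊤
  [3] ⊤
  [4] 0

⊤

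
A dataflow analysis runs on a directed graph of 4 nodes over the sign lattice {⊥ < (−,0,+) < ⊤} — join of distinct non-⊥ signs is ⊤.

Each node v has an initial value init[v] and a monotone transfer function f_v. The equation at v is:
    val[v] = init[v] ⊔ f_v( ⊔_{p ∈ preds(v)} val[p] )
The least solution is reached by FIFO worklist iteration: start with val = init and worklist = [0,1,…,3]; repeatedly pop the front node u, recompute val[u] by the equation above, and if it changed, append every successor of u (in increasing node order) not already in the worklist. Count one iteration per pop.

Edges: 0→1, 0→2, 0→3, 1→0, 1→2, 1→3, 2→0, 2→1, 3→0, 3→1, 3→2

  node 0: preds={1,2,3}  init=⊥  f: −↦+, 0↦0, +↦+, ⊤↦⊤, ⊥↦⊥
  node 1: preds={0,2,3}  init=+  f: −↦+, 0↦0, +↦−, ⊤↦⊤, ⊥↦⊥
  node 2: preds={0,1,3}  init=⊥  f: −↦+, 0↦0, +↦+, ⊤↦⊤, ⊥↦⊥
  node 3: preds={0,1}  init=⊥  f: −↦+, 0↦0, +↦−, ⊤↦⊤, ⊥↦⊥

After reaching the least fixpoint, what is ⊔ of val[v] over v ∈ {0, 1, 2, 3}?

⊤

Trace (8 dequeues):
  [1] u=0 | in + | out + | prev ⊥ | push {}
  [2] u=1 | in + | out ⊤ | prev + | push {0}
  [3] u=2 | in ⊤ | out ⊤ | prev ⊥ | push {1}
  [4] u=3 | in ⊤ | out ⊤ | prev ⊥ | push {2}
  [5] u=0 | in ⊤ | out ⊤ | prev + | push {3}
  [6] u=1 | in ⊤ | out ⊤ | ==
  [7] u=2 | in ⊤ | out ⊤ | ==
  [8] u=3 | in ⊤ | out ⊤ | ==

Converged values:
  [0] ⊤
  [1] ⊤
  [2] ⊤
  [3] ⊤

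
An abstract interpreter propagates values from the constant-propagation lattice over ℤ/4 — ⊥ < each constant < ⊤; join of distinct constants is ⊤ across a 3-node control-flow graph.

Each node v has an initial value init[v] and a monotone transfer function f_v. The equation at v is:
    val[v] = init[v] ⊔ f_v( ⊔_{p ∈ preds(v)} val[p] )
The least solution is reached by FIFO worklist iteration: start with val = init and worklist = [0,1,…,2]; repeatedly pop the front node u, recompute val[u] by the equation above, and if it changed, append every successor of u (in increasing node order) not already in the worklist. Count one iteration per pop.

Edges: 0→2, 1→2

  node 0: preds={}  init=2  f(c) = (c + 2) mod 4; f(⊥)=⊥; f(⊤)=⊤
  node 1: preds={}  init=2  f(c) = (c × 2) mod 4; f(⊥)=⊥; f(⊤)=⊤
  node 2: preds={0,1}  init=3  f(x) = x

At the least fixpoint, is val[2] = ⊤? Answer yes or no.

Iteration log — 3 steps:
  step 1. node 0  ⊔preds=⊥  new=2  stable
  step 2. node 1  ⊔preds=⊥  new=2  stable
  step 3. node 2  ⊔preds=2  new=⊤  old=3  +wl: 

Least fixpoint reached:
  node 0: 2
  node 1: 2
  node 2: ⊤

yes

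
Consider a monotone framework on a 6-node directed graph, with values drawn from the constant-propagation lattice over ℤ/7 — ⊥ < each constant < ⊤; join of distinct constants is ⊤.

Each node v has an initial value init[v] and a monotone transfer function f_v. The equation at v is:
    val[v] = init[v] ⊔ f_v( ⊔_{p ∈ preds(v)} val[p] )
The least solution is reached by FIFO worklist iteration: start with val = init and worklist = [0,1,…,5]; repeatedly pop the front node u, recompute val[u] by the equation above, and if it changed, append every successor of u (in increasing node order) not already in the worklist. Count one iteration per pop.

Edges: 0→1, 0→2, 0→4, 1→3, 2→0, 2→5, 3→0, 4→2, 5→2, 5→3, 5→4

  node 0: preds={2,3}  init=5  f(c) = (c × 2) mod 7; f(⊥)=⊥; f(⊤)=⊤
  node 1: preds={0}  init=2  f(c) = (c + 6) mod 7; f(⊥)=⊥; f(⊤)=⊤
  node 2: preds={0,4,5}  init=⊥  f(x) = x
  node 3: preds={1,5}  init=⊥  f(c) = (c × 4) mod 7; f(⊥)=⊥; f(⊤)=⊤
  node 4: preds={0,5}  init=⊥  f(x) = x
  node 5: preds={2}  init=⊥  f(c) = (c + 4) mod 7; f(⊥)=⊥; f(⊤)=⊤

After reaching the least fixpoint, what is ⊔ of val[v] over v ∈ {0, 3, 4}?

Worklist (16 pops):
  #1 pop 0: in=⊥ → 5 (no change)
  #2 pop 1: in=5 → ⊤ (was 2); enqueue []
  #3 pop 2: in=5 → 5 (was ⊥); enqueue [0]
  #4 pop 3: in=⊤ → ⊤ (was ⊥); enqueue []
  #5 pop 4: in=5 → 5 (was ⊥); enqueue [2]
  #6 pop 5: in=5 → 2 (was ⊥); enqueue [3,4]
  #7 pop 0: in=⊤ → ⊤ (was 5); enqueue [1]
  #8 pop 2: in=⊤ → ⊤ (was 5); enqueue [0,5]
  #9 pop 3: in=⊤ → ⊤ (no change)
  #10 pop 4: in=⊤ → ⊤ (was 5); enqueue [2]
  #11 pop 1: in=⊤ → ⊤ (no change)
  #12 pop 0: in=⊤ → ⊤ (no change)
  #13 pop 5: in=⊤ → ⊤ (was 2); enqueue [3,4]
  #14 pop 2: in=⊤ → ⊤ (no change)
  #15 pop 3: in=⊤ → ⊤ (no change)
  #16 pop 4: in=⊤ → ⊤ (no change)

Fixpoint:
  val[0] = ⊤
  val[1] = ⊤
  val[2] = ⊤
  val[3] = ⊤
  val[4] = ⊤
  val[5] = ⊤

⊤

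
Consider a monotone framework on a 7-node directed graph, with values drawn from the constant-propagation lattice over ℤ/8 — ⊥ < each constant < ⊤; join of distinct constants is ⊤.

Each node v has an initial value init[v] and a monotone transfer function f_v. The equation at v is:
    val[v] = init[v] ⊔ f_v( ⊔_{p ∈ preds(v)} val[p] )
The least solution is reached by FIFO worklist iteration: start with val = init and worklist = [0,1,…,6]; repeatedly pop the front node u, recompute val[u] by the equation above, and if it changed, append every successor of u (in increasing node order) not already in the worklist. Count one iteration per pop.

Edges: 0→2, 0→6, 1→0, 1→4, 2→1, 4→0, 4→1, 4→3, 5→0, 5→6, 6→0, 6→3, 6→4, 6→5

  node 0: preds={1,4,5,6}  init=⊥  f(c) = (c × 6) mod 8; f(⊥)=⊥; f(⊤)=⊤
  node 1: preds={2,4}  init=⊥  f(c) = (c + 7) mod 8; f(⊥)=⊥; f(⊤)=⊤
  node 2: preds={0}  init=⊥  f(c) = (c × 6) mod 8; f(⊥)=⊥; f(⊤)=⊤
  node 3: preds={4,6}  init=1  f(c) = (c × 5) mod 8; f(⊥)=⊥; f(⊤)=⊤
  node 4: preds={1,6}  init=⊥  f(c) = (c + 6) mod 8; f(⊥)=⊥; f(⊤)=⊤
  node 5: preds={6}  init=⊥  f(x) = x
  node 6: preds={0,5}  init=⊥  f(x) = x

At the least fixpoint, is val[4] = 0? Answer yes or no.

Trace (7 dequeues):
  [1] u=0 | in ⊥ | out ⊥ | ==
  [2] u=1 | in ⊥ | out ⊥ | ==
  [3] u=2 | in ⊥ | out ⊥ | ==
  [4] u=3 | in ⊥ | out 1 | ==
  [5] u=4 | in ⊥ | out ⊥ | ==
  [6] u=5 | in ⊥ | out ⊥ | ==
  [7] u=6 | in ⊥ | out ⊥ | ==

Converged values:
  [0] ⊥
  [1] ⊥
  [2] ⊥
  [3] 1
  [4] ⊥
  [5] ⊥
  [6] ⊥

no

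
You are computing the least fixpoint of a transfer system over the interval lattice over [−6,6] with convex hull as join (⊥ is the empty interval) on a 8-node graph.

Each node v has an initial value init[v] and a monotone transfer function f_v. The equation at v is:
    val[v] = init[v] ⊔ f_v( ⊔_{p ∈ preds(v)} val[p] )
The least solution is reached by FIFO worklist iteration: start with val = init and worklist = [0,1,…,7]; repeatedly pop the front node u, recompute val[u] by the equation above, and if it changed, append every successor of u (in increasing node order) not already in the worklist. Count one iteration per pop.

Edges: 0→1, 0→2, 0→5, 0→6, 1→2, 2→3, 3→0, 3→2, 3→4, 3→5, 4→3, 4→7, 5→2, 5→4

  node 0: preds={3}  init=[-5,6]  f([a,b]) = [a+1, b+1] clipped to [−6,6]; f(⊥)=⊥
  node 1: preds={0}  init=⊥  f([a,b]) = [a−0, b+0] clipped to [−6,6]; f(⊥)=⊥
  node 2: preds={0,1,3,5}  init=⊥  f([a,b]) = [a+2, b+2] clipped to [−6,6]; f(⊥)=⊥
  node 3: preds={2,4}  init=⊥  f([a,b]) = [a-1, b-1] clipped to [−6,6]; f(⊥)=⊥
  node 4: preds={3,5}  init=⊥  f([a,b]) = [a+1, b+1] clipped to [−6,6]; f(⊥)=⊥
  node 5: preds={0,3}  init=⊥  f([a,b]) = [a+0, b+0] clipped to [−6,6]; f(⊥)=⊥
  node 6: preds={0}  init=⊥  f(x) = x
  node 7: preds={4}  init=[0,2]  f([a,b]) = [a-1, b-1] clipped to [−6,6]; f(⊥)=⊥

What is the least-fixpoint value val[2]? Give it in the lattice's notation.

[-3,6]

Worklist (18 pops):
  #1 pop 0: in=⊥ → [-5,6] (no change)
  #2 pop 1: in=[-5,6] → [-5,6] (was ⊥); enqueue []
  #3 pop 2: in=[-5,6] → [-3,6] (was ⊥); enqueue []
  #4 pop 3: in=[-3,6] → [-4,5] (was ⊥); enqueue [0,2]
  #5 pop 4: in=[-4,5] → [-3,6] (was ⊥); enqueue [3]
  #6 pop 5: in=[-5,6] → [-5,6] (was ⊥); enqueue [4]
  #7 pop 6: in=[-5,6] → [-5,6] (was ⊥); enqueue []
  #8 pop 7: in=[-3,6] → [-4,5] (was [0,2]); enqueue []
  #9 pop 0: in=[-4,5] → [-5,6] (no change)
  #10 pop 2: in=[-5,6] → [-3,6] (no change)
  #11 pop 3: in=[-3,6] → [-4,5] (no change)
  #12 pop 4: in=[-5,6] → [-4,6] (was [-3,6]); enqueue [3,7]
  #13 pop 3: in=[-4,6] → [-5,5] (was [-4,5]); enqueue [0,2,4,5]
  #14 pop 7: in=[-4,6] → [-5,5] (was [-4,5]); enqueue []
  #15 pop 0: in=[-5,5] → [-5,6] (no change)
  #16 pop 2: in=[-5,6] → [-3,6] (no change)
  #17 pop 4: in=[-5,6] → [-4,6] (no change)
  #18 pop 5: in=[-5,6] → [-5,6] (no change)

Fixpoint:
  val[0] = [-5,6]
  val[1] = [-5,6]
  val[2] = [-3,6]
  val[3] = [-5,5]
  val[4] = [-4,6]
  val[5] = [-5,6]
  val[6] = [-5,6]
  val[7] = [-5,5]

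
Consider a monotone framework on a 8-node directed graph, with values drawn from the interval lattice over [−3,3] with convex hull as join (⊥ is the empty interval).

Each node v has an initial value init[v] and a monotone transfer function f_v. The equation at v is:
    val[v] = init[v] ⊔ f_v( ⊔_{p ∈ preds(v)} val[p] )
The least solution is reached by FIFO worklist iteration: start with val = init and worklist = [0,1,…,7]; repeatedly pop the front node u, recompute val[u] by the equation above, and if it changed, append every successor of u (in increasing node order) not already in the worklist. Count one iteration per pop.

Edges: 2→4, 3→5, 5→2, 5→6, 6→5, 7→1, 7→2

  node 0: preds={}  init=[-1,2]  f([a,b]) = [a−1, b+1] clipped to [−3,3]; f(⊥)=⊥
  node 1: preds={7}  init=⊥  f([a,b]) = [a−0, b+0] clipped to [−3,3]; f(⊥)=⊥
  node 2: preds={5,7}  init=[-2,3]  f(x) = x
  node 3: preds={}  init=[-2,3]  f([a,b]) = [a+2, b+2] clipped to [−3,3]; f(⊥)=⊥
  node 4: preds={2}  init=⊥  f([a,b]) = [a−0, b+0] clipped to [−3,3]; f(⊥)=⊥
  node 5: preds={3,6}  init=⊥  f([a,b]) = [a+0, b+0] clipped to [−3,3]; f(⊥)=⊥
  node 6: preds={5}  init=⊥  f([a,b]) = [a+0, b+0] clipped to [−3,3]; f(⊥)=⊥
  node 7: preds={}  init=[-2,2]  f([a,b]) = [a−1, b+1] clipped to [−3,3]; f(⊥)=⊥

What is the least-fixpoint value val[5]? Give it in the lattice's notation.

[-2,3]

Worklist (10 pops):
  #1 pop 0: in=⊥ → [-1,2] (no change)
  #2 pop 1: in=[-2,2] → [-2,2] (was ⊥); enqueue []
  #3 pop 2: in=[-2,2] → [-2,3] (no change)
  #4 pop 3: in=⊥ → [-2,3] (no change)
  #5 pop 4: in=[-2,3] → [-2,3] (was ⊥); enqueue []
  #6 pop 5: in=[-2,3] → [-2,3] (was ⊥); enqueue [2]
  #7 pop 6: in=[-2,3] → [-2,3] (was ⊥); enqueue [5]
  #8 pop 7: in=⊥ → [-2,2] (no change)
  #9 pop 2: in=[-2,3] → [-2,3] (no change)
  #10 pop 5: in=[-2,3] → [-2,3] (no change)

Fixpoint:
  val[0] = [-1,2]
  val[1] = [-2,2]
  val[2] = [-2,3]
  val[3] = [-2,3]
  val[4] = [-2,3]
  val[5] = [-2,3]
  val[6] = [-2,3]
  val[7] = [-2,2]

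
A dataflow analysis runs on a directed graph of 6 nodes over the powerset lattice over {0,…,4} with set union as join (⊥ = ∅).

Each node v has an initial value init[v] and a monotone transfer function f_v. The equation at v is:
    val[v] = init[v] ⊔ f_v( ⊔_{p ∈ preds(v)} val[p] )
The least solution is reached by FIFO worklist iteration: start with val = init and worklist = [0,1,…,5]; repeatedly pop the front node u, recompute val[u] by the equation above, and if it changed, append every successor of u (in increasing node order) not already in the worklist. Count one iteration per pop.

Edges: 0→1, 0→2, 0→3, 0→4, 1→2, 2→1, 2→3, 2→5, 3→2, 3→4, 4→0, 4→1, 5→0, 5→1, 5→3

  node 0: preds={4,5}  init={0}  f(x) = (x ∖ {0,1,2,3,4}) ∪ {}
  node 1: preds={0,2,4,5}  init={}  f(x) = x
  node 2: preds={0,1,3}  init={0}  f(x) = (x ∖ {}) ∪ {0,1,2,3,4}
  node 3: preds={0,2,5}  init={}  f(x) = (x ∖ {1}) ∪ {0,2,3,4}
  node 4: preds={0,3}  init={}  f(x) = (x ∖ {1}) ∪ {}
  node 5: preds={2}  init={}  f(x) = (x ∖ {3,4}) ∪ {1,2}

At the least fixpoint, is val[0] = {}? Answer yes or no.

Iteration log — 10 steps:
  step 1. node 0  ⊔preds={}  new={0}  stable
  step 2. node 1  ⊔preds={0}  new={0}  old={}  +wl: 
  step 3. node 2  ⊔preds={0}  new={0,1,2,3,4}  old={0}  +wl: 1
  step 4. node 3  ⊔preds={0,1,2,3,4}  new={0,2,3,4}  old={}  +wl: 2
  step 5. node 4  ⊔preds={0,2,3,4}  new={0,2,3,4}  old={}  +wl: 0
  step 6. node 5  ⊔preds={0,1,2,3,4}  new={0,1,2}  old={}  +wl: 3
  step 7. node 1  ⊔preds={0,1,2,3,4}  new={0,1,2,3,4}  old={0}  +wl: 
  step 8. node 2  ⊔preds={0,1,2,3,4}  new={0,1,2,3,4}  stable
  step 9. node 0  ⊔preds={0,1,2,3,4}  new={0}  stable
  step 10. node 3  ⊔preds={0,1,2,3,4}  new={0,2,3,4}  stable

Least fixpoint reached:
  node 0: {0}
  node 1: {0,1,2,3,4}
  node 2: {0,1,2,3,4}
  node 3: {0,2,3,4}
  node 4: {0,2,3,4}
  node 5: {0,1,2}

no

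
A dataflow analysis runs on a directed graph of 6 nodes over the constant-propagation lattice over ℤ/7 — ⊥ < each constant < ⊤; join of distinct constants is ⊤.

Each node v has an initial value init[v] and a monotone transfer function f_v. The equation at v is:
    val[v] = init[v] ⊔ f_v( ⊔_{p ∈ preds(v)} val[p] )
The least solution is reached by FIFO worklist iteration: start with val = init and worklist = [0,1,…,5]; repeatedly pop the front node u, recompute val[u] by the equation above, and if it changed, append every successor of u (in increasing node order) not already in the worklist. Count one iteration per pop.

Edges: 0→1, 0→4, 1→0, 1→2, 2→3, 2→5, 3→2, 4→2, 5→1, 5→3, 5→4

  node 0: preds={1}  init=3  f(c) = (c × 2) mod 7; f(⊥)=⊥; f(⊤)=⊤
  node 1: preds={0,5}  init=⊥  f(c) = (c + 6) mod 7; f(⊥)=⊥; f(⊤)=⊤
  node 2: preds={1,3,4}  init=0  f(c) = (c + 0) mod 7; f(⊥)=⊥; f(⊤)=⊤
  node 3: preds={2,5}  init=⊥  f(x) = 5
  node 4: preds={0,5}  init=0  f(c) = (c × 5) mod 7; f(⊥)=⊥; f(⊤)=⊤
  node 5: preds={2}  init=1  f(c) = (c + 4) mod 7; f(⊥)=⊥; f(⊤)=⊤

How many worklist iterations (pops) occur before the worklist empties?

11

Worklist (11 pops):
  #1 pop 0: in=⊥ → 3 (no change)
  #2 pop 1: in=⊤ → ⊤ (was ⊥); enqueue [0]
  #3 pop 2: in=⊤ → ⊤ (was 0); enqueue []
  #4 pop 3: in=⊤ → 5 (was ⊥); enqueue [2]
  #5 pop 4: in=⊤ → ⊤ (was 0); enqueue []
  #6 pop 5: in=⊤ → ⊤ (was 1); enqueue [1,3,4]
  #7 pop 0: in=⊤ → ⊤ (was 3); enqueue []
  #8 pop 2: in=⊤ → ⊤ (no change)
  #9 pop 1: in=⊤ → ⊤ (no change)
  #10 pop 3: in=⊤ → 5 (no change)
  #11 pop 4: in=⊤ → ⊤ (no change)

Fixpoint:
  val[0] = ⊤
  val[1] = ⊤
  val[2] = ⊤
  val[3] = 5
  val[4] = ⊤
  val[5] = ⊤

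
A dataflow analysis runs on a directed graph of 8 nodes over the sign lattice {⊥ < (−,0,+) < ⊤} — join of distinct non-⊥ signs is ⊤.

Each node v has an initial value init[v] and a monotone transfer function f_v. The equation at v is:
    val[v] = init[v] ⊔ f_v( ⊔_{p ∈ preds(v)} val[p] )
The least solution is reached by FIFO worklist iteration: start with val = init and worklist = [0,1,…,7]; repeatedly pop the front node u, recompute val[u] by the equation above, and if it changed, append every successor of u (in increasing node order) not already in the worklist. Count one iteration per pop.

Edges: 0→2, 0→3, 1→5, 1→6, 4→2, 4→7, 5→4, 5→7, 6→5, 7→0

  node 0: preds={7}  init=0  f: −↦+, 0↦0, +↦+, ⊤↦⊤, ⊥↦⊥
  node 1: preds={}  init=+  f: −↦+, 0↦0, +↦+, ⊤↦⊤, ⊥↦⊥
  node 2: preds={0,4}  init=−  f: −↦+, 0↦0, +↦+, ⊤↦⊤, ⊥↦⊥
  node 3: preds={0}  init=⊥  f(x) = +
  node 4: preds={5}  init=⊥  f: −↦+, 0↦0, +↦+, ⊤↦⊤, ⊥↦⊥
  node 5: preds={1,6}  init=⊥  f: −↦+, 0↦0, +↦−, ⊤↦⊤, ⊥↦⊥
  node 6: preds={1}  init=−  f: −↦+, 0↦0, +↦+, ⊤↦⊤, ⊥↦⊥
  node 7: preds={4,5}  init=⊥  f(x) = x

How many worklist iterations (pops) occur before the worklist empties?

14

Trace (14 dequeues):
  [1] u=0 | in ⊥ | out 0 | ==
  [2] u=1 | in ⊥ | out + | ==
  [3] u=2 | in 0 | out ⊤ | prev − | push {}
  [4] u=3 | in 0 | out + | prev ⊥ | push {}
  [5] u=4 | in ⊥ | out ⊥ | ==
  [6] u=5 | in ⊤ | out ⊤ | prev ⊥ | push {4}
  [7] u=6 | in + | out ⊤ | prev − | push {5}
  [8] u=7 | in ⊤ | out ⊤ | prev ⊥ | push {0}
  [9] u=4 | in ⊤ | out ⊤ | prev ⊥ | push {2,7}
  [10] u=5 | in ⊤ | out ⊤ | ==
  [11] u=0 | in ⊤ | out ⊤ | prev 0 | push {3}
  [12] u=2 | in ⊤ | out ⊤ | ==
  [13] u=7 | in ⊤ | out ⊤ | ==
  [14] u=3 | in ⊤ | out + | ==

Converged values:
  [0] ⊤
  [1] +
  [2] ⊤
  [3] +
  [4] ⊤
  [5] ⊤
  [6] ⊤
  [7] ⊤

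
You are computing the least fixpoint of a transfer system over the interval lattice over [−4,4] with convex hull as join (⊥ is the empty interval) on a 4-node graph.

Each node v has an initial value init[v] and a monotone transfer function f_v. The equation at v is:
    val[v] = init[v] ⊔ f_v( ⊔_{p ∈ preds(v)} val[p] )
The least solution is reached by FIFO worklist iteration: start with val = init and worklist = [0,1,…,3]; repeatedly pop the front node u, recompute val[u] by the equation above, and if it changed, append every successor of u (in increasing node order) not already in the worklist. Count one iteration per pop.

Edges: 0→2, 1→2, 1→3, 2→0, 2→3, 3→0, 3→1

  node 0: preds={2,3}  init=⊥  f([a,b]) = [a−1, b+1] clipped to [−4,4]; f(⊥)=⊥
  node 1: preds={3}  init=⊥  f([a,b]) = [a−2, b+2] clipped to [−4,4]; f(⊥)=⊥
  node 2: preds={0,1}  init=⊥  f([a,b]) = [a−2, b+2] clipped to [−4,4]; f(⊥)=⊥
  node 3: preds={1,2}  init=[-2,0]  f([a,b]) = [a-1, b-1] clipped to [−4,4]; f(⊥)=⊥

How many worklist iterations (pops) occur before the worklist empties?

Worklist (8 pops):
  #1 pop 0: in=[-2,0] → [-3,1] (was ⊥); enqueue []
  #2 pop 1: in=[-2,0] → [-4,2] (was ⊥); enqueue []
  #3 pop 2: in=[-4,2] → [-4,4] (was ⊥); enqueue [0]
  #4 pop 3: in=[-4,4] → [-4,3] (was [-2,0]); enqueue [1]
  #5 pop 0: in=[-4,4] → [-4,4] (was [-3,1]); enqueue [2]
  #6 pop 1: in=[-4,3] → [-4,4] (was [-4,2]); enqueue [3]
  #7 pop 2: in=[-4,4] → [-4,4] (no change)
  #8 pop 3: in=[-4,4] → [-4,3] (no change)

Fixpoint:
  val[0] = [-4,4]
  val[1] = [-4,4]
  val[2] = [-4,4]
  val[3] = [-4,3]

8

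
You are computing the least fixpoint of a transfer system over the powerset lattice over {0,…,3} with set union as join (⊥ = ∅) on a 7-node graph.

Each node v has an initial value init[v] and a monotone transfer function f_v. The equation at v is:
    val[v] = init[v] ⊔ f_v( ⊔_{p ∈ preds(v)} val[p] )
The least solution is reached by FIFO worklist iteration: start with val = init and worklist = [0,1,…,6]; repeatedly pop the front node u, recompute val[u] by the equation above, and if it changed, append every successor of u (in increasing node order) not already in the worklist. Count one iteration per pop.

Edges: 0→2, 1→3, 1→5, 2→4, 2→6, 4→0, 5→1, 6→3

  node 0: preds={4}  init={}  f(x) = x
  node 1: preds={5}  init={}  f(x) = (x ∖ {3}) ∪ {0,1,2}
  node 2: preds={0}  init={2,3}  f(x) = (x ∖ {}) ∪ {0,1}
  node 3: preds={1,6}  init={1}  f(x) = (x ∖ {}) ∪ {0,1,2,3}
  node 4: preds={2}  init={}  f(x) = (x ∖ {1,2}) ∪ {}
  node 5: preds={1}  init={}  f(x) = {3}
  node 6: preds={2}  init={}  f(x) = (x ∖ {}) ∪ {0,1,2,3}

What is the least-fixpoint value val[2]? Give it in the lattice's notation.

Trace (11 dequeues):
  [1] u=0 | in {} | out {} | ==
  [2] u=1 | in {} | out {0,1,2} | prev {} | push {}
  [3] u=2 | in {} | out {0,1,2,3} | prev {2,3} | push {}
  [4] u=3 | in {0,1,2} | out {0,1,2,3} | prev {1} | push {}
  [5] u=4 | in {0,1,2,3} | out {0,3} | prev {} | push {0}
  [6] u=5 | in {0,1,2} | out {3} | prev {} | push {1}
  [7] u=6 | in {0,1,2,3} | out {0,1,2,3} | prev {} | push {3}
  [8] u=0 | in {0,3} | out {0,3} | prev {} | push {2}
  [9] u=1 | in {3} | out {0,1,2} | ==
  [10] u=3 | in {0,1,2,3} | out {0,1,2,3} | ==
  [11] u=2 | in {0,3} | out {0,1,2,3} | ==

Converged values:
  [0] {0,3}
  [1] {0,1,2}
  [2] {0,1,2,3}
  [3] {0,1,2,3}
  [4] {0,3}
  [5] {3}
  [6] {0,1,2,3}

{0,1,2,3}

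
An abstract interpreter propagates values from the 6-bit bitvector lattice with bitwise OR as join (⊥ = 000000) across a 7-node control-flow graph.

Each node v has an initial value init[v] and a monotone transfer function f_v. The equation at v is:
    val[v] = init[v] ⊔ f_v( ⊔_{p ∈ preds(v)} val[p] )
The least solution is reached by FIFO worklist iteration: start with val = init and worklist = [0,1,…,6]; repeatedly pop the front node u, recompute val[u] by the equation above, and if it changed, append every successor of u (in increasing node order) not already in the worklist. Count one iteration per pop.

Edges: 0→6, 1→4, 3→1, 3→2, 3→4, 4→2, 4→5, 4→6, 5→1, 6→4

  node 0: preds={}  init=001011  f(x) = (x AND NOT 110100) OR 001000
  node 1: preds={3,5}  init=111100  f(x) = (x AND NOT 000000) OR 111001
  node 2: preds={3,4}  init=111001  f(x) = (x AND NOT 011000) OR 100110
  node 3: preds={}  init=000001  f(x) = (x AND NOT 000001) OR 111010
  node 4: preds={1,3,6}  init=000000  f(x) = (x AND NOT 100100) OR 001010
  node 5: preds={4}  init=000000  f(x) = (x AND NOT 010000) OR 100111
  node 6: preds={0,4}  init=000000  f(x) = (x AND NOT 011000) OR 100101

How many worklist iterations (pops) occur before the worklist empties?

10

Trace (10 dequeues):
  [1] u=0 | in 000000 | out 001011 | ==
  [2] u=1 | in 000001 | out 111101 | prev 111100 | push {}
  [3] u=2 | in 000001 | out 111111 | prev 111001 | push {}
  [4] u=3 | in 000000 | out 111011 | prev 000001 | push {1,2}
  [5] u=4 | in 111111 | out 011011 | prev 000000 | push {}
  [6] u=5 | in 011011 | out 101111 | prev 000000 | push {}
  [7] u=6 | in 011011 | out 100111 | prev 000000 | push {4}
  [8] u=1 | in 111111 | out 111111 | prev 111101 | push {}
  [9] u=2 | in 111011 | out 111111 | ==
  [10] u=4 | in 111111 | out 011011 | ==

Converged values:
  [0] 001011
  [1] 111111
  [2] 111111
  [3] 111011
  [4] 011011
  [5] 101111
  [6] 100111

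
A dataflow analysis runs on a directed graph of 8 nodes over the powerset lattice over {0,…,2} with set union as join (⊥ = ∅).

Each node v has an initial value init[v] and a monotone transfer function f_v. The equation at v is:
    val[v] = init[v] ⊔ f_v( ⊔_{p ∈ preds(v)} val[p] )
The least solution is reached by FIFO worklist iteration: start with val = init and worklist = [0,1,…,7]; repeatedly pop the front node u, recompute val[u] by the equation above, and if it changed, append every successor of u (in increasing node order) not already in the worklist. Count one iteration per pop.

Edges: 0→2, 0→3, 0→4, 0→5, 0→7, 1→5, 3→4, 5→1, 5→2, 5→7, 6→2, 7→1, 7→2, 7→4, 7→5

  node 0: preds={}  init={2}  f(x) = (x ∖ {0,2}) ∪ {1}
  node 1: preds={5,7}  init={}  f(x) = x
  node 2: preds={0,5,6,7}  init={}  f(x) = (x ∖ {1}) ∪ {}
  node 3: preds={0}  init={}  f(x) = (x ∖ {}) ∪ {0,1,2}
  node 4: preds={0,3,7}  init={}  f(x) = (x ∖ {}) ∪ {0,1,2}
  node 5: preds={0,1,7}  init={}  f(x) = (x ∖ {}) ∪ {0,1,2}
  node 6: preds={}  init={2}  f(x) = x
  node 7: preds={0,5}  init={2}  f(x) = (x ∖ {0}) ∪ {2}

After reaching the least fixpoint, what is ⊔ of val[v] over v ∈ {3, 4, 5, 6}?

Worklist (12 pops):
  #1 pop 0: in={} → {1,2} (was {2}); enqueue []
  #2 pop 1: in={2} → {2} (was {}); enqueue []
  #3 pop 2: in={1,2} → {2} (was {}); enqueue []
  #4 pop 3: in={1,2} → {0,1,2} (was {}); enqueue []
  #5 pop 4: in={0,1,2} → {0,1,2} (was {}); enqueue []
  #6 pop 5: in={1,2} → {0,1,2} (was {}); enqueue [1,2]
  #7 pop 6: in={} → {2} (no change)
  #8 pop 7: in={0,1,2} → {1,2} (was {2}); enqueue [4,5]
  #9 pop 1: in={0,1,2} → {0,1,2} (was {2}); enqueue []
  #10 pop 2: in={0,1,2} → {0,2} (was {2}); enqueue []
  #11 pop 4: in={0,1,2} → {0,1,2} (no change)
  #12 pop 5: in={0,1,2} → {0,1,2} (no change)

Fixpoint:
  val[0] = {1,2}
  val[1] = {0,1,2}
  val[2] = {0,2}
  val[3] = {0,1,2}
  val[4] = {0,1,2}
  val[5] = {0,1,2}
  val[6] = {2}
  val[7] = {1,2}

{0,1,2}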